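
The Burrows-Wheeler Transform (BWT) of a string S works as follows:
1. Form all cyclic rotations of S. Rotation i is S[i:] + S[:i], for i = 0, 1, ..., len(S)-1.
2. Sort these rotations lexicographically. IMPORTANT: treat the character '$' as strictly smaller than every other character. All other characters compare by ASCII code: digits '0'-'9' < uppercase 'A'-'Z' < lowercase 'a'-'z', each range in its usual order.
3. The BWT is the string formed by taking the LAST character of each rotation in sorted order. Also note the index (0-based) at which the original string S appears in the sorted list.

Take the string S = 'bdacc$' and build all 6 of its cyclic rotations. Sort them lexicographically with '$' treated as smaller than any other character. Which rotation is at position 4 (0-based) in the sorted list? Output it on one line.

Answer: cc$bda

Derivation:
All 6 rotations (rotation i = S[i:]+S[:i]):
  rot[0] = bdacc$
  rot[1] = dacc$b
  rot[2] = acc$bd
  rot[3] = cc$bda
  rot[4] = c$bdac
  rot[5] = $bdacc
Sorted (with $ < everything):
  sorted[0] = $bdacc
  sorted[1] = acc$bd
  sorted[2] = bdacc$
  sorted[3] = c$bdac
  sorted[4] = cc$bda
  sorted[5] = dacc$b
sorted[4] = cc$bda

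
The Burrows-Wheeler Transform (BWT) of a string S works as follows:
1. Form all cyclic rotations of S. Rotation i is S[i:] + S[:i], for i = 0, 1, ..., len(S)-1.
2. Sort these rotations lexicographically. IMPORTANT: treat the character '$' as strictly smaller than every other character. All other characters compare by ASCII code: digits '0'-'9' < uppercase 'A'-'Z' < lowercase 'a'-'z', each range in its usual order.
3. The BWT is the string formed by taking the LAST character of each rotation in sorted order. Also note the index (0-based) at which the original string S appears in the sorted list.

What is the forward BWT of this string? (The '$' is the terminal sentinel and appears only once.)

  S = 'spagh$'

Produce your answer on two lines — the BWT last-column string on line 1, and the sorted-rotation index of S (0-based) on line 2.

All 6 rotations (rotation i = S[i:]+S[:i]):
  rot[0] = spagh$
  rot[1] = pagh$s
  rot[2] = agh$sp
  rot[3] = gh$spa
  rot[4] = h$spag
  rot[5] = $spagh
Sorted (with $ < everything):
  sorted[0] = $spagh  (last char: 'h')
  sorted[1] = agh$sp  (last char: 'p')
  sorted[2] = gh$spa  (last char: 'a')
  sorted[3] = h$spag  (last char: 'g')
  sorted[4] = pagh$s  (last char: 's')
  sorted[5] = spagh$  (last char: '$')
Last column: hpags$
Original string S is at sorted index 5

Answer: hpags$
5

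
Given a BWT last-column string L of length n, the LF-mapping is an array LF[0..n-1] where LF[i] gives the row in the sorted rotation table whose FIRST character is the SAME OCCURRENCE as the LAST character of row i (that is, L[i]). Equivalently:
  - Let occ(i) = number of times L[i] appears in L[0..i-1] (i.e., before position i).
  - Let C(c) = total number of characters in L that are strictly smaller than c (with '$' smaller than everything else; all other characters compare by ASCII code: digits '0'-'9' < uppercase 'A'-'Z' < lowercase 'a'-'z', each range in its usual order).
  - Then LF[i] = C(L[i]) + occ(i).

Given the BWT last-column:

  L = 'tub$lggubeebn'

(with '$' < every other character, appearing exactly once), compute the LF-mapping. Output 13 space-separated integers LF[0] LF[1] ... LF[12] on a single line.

Answer: 10 11 1 0 8 6 7 12 2 4 5 3 9

Derivation:
Char counts: '$':1, 'b':3, 'e':2, 'g':2, 'l':1, 'n':1, 't':1, 'u':2
C (first-col start): C('$')=0, C('b')=1, C('e')=4, C('g')=6, C('l')=8, C('n')=9, C('t')=10, C('u')=11
L[0]='t': occ=0, LF[0]=C('t')+0=10+0=10
L[1]='u': occ=0, LF[1]=C('u')+0=11+0=11
L[2]='b': occ=0, LF[2]=C('b')+0=1+0=1
L[3]='$': occ=0, LF[3]=C('$')+0=0+0=0
L[4]='l': occ=0, LF[4]=C('l')+0=8+0=8
L[5]='g': occ=0, LF[5]=C('g')+0=6+0=6
L[6]='g': occ=1, LF[6]=C('g')+1=6+1=7
L[7]='u': occ=1, LF[7]=C('u')+1=11+1=12
L[8]='b': occ=1, LF[8]=C('b')+1=1+1=2
L[9]='e': occ=0, LF[9]=C('e')+0=4+0=4
L[10]='e': occ=1, LF[10]=C('e')+1=4+1=5
L[11]='b': occ=2, LF[11]=C('b')+2=1+2=3
L[12]='n': occ=0, LF[12]=C('n')+0=9+0=9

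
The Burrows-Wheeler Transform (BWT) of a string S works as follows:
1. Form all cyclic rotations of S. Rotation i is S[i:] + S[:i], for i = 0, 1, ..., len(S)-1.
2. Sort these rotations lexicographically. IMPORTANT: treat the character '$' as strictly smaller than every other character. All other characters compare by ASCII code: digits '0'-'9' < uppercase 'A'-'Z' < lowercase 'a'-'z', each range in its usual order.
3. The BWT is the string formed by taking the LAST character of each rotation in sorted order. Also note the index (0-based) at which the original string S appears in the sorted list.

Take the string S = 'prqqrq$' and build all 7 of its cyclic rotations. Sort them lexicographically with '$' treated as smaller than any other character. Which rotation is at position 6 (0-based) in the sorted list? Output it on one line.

Answer: rqqrq$p

Derivation:
All 7 rotations (rotation i = S[i:]+S[:i]):
  rot[0] = prqqrq$
  rot[1] = rqqrq$p
  rot[2] = qqrq$pr
  rot[3] = qrq$prq
  rot[4] = rq$prqq
  rot[5] = q$prqqr
  rot[6] = $prqqrq
Sorted (with $ < everything):
  sorted[0] = $prqqrq
  sorted[1] = prqqrq$
  sorted[2] = q$prqqr
  sorted[3] = qqrq$pr
  sorted[4] = qrq$prq
  sorted[5] = rq$prqq
  sorted[6] = rqqrq$p
sorted[6] = rqqrq$p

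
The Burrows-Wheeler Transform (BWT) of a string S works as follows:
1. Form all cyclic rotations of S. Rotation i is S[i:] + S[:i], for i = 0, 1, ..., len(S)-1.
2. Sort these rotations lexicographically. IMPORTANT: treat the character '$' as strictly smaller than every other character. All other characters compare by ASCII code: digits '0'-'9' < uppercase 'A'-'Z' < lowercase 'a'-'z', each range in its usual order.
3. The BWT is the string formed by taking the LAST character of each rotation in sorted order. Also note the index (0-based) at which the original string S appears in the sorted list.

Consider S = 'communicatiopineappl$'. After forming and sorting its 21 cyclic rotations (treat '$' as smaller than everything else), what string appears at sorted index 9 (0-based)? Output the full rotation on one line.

Answer: l$communicatiopineapp

Derivation:
All 21 rotations (rotation i = S[i:]+S[:i]):
  rot[0] = communicatiopineappl$
  rot[1] = ommunicatiopineappl$c
  rot[2] = mmunicatiopineappl$co
  rot[3] = municatiopineappl$com
  rot[4] = unicatiopineappl$comm
  rot[5] = nicatiopineappl$commu
  rot[6] = icatiopineappl$commun
  rot[7] = catiopineappl$communi
  rot[8] = atiopineappl$communic
  rot[9] = tiopineappl$communica
  rot[10] = iopineappl$communicat
  rot[11] = opineappl$communicati
  rot[12] = pineappl$communicatio
  rot[13] = ineappl$communicatiop
  rot[14] = neappl$communicatiopi
  rot[15] = eappl$communicatiopin
  rot[16] = appl$communicatiopine
  rot[17] = ppl$communicatiopinea
  rot[18] = pl$communicatiopineap
  rot[19] = l$communicatiopineapp
  rot[20] = $communicatiopineappl
Sorted (with $ < everything):
  sorted[0] = $communicatiopineappl
  sorted[1] = appl$communicatiopine
  sorted[2] = atiopineappl$communic
  sorted[3] = catiopineappl$communi
  sorted[4] = communicatiopineappl$
  sorted[5] = eappl$communicatiopin
  sorted[6] = icatiopineappl$commun
  sorted[7] = ineappl$communicatiop
  sorted[8] = iopineappl$communicat
  sorted[9] = l$communicatiopineapp
  sorted[10] = mmunicatiopineappl$co
  sorted[11] = municatiopineappl$com
  sorted[12] = neappl$communicatiopi
  sorted[13] = nicatiopineappl$commu
  sorted[14] = ommunicatiopineappl$c
  sorted[15] = opineappl$communicati
  sorted[16] = pineappl$communicatio
  sorted[17] = pl$communicatiopineap
  sorted[18] = ppl$communicatiopinea
  sorted[19] = tiopineappl$communica
  sorted[20] = unicatiopineappl$comm
sorted[9] = l$communicatiopineapp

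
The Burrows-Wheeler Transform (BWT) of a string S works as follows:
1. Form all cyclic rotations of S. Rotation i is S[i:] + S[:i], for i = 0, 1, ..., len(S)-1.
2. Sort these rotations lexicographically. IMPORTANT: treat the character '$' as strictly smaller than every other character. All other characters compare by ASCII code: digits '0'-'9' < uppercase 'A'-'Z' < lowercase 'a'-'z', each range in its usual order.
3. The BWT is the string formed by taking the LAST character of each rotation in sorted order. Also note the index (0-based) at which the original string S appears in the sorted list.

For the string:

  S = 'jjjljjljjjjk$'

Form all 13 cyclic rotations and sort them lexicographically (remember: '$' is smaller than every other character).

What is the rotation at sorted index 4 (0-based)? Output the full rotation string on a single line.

Answer: jjk$jjjljjljj

Derivation:
All 13 rotations (rotation i = S[i:]+S[:i]):
  rot[0] = jjjljjljjjjk$
  rot[1] = jjljjljjjjk$j
  rot[2] = jljjljjjjk$jj
  rot[3] = ljjljjjjk$jjj
  rot[4] = jjljjjjk$jjjl
  rot[5] = jljjjjk$jjjlj
  rot[6] = ljjjjk$jjjljj
  rot[7] = jjjjk$jjjljjl
  rot[8] = jjjk$jjjljjlj
  rot[9] = jjk$jjjljjljj
  rot[10] = jk$jjjljjljjj
  rot[11] = k$jjjljjljjjj
  rot[12] = $jjjljjljjjjk
Sorted (with $ < everything):
  sorted[0] = $jjjljjljjjjk
  sorted[1] = jjjjk$jjjljjl
  sorted[2] = jjjk$jjjljjlj
  sorted[3] = jjjljjljjjjk$
  sorted[4] = jjk$jjjljjljj
  sorted[5] = jjljjjjk$jjjl
  sorted[6] = jjljjljjjjk$j
  sorted[7] = jk$jjjljjljjj
  sorted[8] = jljjjjk$jjjlj
  sorted[9] = jljjljjjjk$jj
  sorted[10] = k$jjjljjljjjj
  sorted[11] = ljjjjk$jjjljj
  sorted[12] = ljjljjjjk$jjj
sorted[4] = jjk$jjjljjljj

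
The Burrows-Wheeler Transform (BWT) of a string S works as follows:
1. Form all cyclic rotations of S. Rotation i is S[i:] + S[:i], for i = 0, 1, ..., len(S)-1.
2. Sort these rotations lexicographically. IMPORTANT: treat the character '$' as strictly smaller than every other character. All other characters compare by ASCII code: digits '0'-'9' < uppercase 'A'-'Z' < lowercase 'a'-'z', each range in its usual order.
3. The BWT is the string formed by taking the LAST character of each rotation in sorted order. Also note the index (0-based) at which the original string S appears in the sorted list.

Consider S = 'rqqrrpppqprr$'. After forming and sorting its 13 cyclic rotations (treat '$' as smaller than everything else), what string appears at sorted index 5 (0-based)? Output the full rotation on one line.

Answer: qprr$rqqrrppp

Derivation:
All 13 rotations (rotation i = S[i:]+S[:i]):
  rot[0] = rqqrrpppqprr$
  rot[1] = qqrrpppqprr$r
  rot[2] = qrrpppqprr$rq
  rot[3] = rrpppqprr$rqq
  rot[4] = rpppqprr$rqqr
  rot[5] = pppqprr$rqqrr
  rot[6] = ppqprr$rqqrrp
  rot[7] = pqprr$rqqrrpp
  rot[8] = qprr$rqqrrppp
  rot[9] = prr$rqqrrpppq
  rot[10] = rr$rqqrrpppqp
  rot[11] = r$rqqrrpppqpr
  rot[12] = $rqqrrpppqprr
Sorted (with $ < everything):
  sorted[0] = $rqqrrpppqprr
  sorted[1] = pppqprr$rqqrr
  sorted[2] = ppqprr$rqqrrp
  sorted[3] = pqprr$rqqrrpp
  sorted[4] = prr$rqqrrpppq
  sorted[5] = qprr$rqqrrppp
  sorted[6] = qqrrpppqprr$r
  sorted[7] = qrrpppqprr$rq
  sorted[8] = r$rqqrrpppqpr
  sorted[9] = rpppqprr$rqqr
  sorted[10] = rqqrrpppqprr$
  sorted[11] = rr$rqqrrpppqp
  sorted[12] = rrpppqprr$rqq
sorted[5] = qprr$rqqrrppp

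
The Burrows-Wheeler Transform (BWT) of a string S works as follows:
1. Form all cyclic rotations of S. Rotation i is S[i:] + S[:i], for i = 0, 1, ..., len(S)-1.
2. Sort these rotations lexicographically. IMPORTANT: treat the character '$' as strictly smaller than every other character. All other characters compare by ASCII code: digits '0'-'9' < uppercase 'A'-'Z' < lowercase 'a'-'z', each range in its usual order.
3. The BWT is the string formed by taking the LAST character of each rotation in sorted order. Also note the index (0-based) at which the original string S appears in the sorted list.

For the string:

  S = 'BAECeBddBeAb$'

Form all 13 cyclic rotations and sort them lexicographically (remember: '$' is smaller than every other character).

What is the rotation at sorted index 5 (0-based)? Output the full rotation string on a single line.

All 13 rotations (rotation i = S[i:]+S[:i]):
  rot[0] = BAECeBddBeAb$
  rot[1] = AECeBddBeAb$B
  rot[2] = ECeBddBeAb$BA
  rot[3] = CeBddBeAb$BAE
  rot[4] = eBddBeAb$BAEC
  rot[5] = BddBeAb$BAECe
  rot[6] = ddBeAb$BAECeB
  rot[7] = dBeAb$BAECeBd
  rot[8] = BeAb$BAECeBdd
  rot[9] = eAb$BAECeBddB
  rot[10] = Ab$BAECeBddBe
  rot[11] = b$BAECeBddBeA
  rot[12] = $BAECeBddBeAb
Sorted (with $ < everything):
  sorted[0] = $BAECeBddBeAb
  sorted[1] = AECeBddBeAb$B
  sorted[2] = Ab$BAECeBddBe
  sorted[3] = BAECeBddBeAb$
  sorted[4] = BddBeAb$BAECe
  sorted[5] = BeAb$BAECeBdd
  sorted[6] = CeBddBeAb$BAE
  sorted[7] = ECeBddBeAb$BA
  sorted[8] = b$BAECeBddBeA
  sorted[9] = dBeAb$BAECeBd
  sorted[10] = ddBeAb$BAECeB
  sorted[11] = eAb$BAECeBddB
  sorted[12] = eBddBeAb$BAEC
sorted[5] = BeAb$BAECeBdd

Answer: BeAb$BAECeBdd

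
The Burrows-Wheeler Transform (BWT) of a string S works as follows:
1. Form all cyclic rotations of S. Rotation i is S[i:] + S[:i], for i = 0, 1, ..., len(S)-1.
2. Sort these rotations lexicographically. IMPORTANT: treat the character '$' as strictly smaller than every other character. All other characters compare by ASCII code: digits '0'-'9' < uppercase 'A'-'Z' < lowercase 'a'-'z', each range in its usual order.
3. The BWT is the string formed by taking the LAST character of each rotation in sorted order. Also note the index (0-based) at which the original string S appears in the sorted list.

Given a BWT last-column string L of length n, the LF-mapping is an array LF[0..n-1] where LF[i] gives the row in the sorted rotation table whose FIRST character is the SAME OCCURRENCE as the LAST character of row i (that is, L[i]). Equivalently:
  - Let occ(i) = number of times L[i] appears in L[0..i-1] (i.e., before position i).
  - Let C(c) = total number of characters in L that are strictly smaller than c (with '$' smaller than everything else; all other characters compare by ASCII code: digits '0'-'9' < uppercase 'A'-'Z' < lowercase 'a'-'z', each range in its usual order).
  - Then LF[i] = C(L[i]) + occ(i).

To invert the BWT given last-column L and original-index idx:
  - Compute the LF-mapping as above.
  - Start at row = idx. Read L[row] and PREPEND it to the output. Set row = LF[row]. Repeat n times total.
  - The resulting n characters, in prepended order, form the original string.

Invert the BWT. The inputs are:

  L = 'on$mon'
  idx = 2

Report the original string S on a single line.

LF mapping: 4 2 0 1 5 3
Walk LF starting at row 2, prepending L[row]:
  step 1: row=2, L[2]='$', prepend. Next row=LF[2]=0
  step 2: row=0, L[0]='o', prepend. Next row=LF[0]=4
  step 3: row=4, L[4]='o', prepend. Next row=LF[4]=5
  step 4: row=5, L[5]='n', prepend. Next row=LF[5]=3
  step 5: row=3, L[3]='m', prepend. Next row=LF[3]=1
  step 6: row=1, L[1]='n', prepend. Next row=LF[1]=2
Reversed output: nmnoo$

Answer: nmnoo$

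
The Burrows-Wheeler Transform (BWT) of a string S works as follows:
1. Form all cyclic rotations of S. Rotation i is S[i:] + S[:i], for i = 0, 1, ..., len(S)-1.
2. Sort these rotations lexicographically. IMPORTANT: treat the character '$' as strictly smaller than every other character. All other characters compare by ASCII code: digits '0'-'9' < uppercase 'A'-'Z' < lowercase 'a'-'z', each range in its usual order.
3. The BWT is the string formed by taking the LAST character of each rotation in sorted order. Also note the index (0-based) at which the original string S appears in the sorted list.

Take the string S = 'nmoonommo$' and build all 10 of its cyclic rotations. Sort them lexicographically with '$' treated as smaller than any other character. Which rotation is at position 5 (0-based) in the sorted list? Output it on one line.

All 10 rotations (rotation i = S[i:]+S[:i]):
  rot[0] = nmoonommo$
  rot[1] = moonommo$n
  rot[2] = oonommo$nm
  rot[3] = onommo$nmo
  rot[4] = nommo$nmoo
  rot[5] = ommo$nmoon
  rot[6] = mmo$nmoono
  rot[7] = mo$nmoonom
  rot[8] = o$nmoonomm
  rot[9] = $nmoonommo
Sorted (with $ < everything):
  sorted[0] = $nmoonommo
  sorted[1] = mmo$nmoono
  sorted[2] = mo$nmoonom
  sorted[3] = moonommo$n
  sorted[4] = nmoonommo$
  sorted[5] = nommo$nmoo
  sorted[6] = o$nmoonomm
  sorted[7] = ommo$nmoon
  sorted[8] = onommo$nmo
  sorted[9] = oonommo$nm
sorted[5] = nommo$nmoo

Answer: nommo$nmoo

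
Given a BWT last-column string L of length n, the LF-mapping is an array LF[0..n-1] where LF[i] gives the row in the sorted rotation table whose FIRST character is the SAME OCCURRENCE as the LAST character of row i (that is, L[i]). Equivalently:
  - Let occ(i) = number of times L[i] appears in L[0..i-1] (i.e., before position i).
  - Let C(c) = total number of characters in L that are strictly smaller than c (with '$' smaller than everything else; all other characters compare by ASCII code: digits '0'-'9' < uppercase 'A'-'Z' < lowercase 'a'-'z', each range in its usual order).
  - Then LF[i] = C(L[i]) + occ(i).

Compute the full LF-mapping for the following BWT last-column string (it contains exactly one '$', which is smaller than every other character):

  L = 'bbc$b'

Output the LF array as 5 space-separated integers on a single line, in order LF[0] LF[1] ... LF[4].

Answer: 1 2 4 0 3

Derivation:
Char counts: '$':1, 'b':3, 'c':1
C (first-col start): C('$')=0, C('b')=1, C('c')=4
L[0]='b': occ=0, LF[0]=C('b')+0=1+0=1
L[1]='b': occ=1, LF[1]=C('b')+1=1+1=2
L[2]='c': occ=0, LF[2]=C('c')+0=4+0=4
L[3]='$': occ=0, LF[3]=C('$')+0=0+0=0
L[4]='b': occ=2, LF[4]=C('b')+2=1+2=3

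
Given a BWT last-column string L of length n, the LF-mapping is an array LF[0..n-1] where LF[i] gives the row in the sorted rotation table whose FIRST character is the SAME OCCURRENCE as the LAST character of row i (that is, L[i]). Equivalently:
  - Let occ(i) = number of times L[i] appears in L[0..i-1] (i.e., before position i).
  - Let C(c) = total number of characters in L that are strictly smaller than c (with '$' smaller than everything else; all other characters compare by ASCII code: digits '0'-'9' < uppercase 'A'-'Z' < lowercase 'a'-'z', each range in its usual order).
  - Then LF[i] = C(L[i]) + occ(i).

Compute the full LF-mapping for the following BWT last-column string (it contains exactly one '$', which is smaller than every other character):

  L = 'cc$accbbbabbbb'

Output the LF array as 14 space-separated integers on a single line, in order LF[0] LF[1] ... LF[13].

Char counts: '$':1, 'a':2, 'b':7, 'c':4
C (first-col start): C('$')=0, C('a')=1, C('b')=3, C('c')=10
L[0]='c': occ=0, LF[0]=C('c')+0=10+0=10
L[1]='c': occ=1, LF[1]=C('c')+1=10+1=11
L[2]='$': occ=0, LF[2]=C('$')+0=0+0=0
L[3]='a': occ=0, LF[3]=C('a')+0=1+0=1
L[4]='c': occ=2, LF[4]=C('c')+2=10+2=12
L[5]='c': occ=3, LF[5]=C('c')+3=10+3=13
L[6]='b': occ=0, LF[6]=C('b')+0=3+0=3
L[7]='b': occ=1, LF[7]=C('b')+1=3+1=4
L[8]='b': occ=2, LF[8]=C('b')+2=3+2=5
L[9]='a': occ=1, LF[9]=C('a')+1=1+1=2
L[10]='b': occ=3, LF[10]=C('b')+3=3+3=6
L[11]='b': occ=4, LF[11]=C('b')+4=3+4=7
L[12]='b': occ=5, LF[12]=C('b')+5=3+5=8
L[13]='b': occ=6, LF[13]=C('b')+6=3+6=9

Answer: 10 11 0 1 12 13 3 4 5 2 6 7 8 9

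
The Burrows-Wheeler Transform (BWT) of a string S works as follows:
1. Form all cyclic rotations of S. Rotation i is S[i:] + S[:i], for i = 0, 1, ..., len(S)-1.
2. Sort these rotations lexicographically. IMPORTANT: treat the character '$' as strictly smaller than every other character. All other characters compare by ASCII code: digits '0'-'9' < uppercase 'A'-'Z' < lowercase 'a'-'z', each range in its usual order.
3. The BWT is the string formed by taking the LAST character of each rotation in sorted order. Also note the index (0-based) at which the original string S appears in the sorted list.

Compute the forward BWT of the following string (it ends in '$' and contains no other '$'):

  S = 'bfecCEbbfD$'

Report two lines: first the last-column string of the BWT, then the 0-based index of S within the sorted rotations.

All 11 rotations (rotation i = S[i:]+S[:i]):
  rot[0] = bfecCEbbfD$
  rot[1] = fecCEbbfD$b
  rot[2] = ecCEbbfD$bf
  rot[3] = cCEbbfD$bfe
  rot[4] = CEbbfD$bfec
  rot[5] = EbbfD$bfecC
  rot[6] = bbfD$bfecCE
  rot[7] = bfD$bfecCEb
  rot[8] = fD$bfecCEbb
  rot[9] = D$bfecCEbbf
  rot[10] = $bfecCEbbfD
Sorted (with $ < everything):
  sorted[0] = $bfecCEbbfD  (last char: 'D')
  sorted[1] = CEbbfD$bfec  (last char: 'c')
  sorted[2] = D$bfecCEbbf  (last char: 'f')
  sorted[3] = EbbfD$bfecC  (last char: 'C')
  sorted[4] = bbfD$bfecCE  (last char: 'E')
  sorted[5] = bfD$bfecCEb  (last char: 'b')
  sorted[6] = bfecCEbbfD$  (last char: '$')
  sorted[7] = cCEbbfD$bfe  (last char: 'e')
  sorted[8] = ecCEbbfD$bf  (last char: 'f')
  sorted[9] = fD$bfecCEbb  (last char: 'b')
  sorted[10] = fecCEbbfD$b  (last char: 'b')
Last column: DcfCEb$efbb
Original string S is at sorted index 6

Answer: DcfCEb$efbb
6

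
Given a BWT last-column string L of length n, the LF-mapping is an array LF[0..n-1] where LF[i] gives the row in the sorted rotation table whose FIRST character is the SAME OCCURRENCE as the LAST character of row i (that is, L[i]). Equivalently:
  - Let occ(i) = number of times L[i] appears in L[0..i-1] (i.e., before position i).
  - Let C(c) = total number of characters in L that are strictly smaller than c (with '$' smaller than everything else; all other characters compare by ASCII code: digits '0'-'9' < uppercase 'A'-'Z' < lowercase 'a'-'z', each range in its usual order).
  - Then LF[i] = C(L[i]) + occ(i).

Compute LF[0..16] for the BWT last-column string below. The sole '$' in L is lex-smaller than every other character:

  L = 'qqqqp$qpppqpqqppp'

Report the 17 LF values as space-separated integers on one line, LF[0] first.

Answer: 9 10 11 12 1 0 13 2 3 4 14 5 15 16 6 7 8

Derivation:
Char counts: '$':1, 'p':8, 'q':8
C (first-col start): C('$')=0, C('p')=1, C('q')=9
L[0]='q': occ=0, LF[0]=C('q')+0=9+0=9
L[1]='q': occ=1, LF[1]=C('q')+1=9+1=10
L[2]='q': occ=2, LF[2]=C('q')+2=9+2=11
L[3]='q': occ=3, LF[3]=C('q')+3=9+3=12
L[4]='p': occ=0, LF[4]=C('p')+0=1+0=1
L[5]='$': occ=0, LF[5]=C('$')+0=0+0=0
L[6]='q': occ=4, LF[6]=C('q')+4=9+4=13
L[7]='p': occ=1, LF[7]=C('p')+1=1+1=2
L[8]='p': occ=2, LF[8]=C('p')+2=1+2=3
L[9]='p': occ=3, LF[9]=C('p')+3=1+3=4
L[10]='q': occ=5, LF[10]=C('q')+5=9+5=14
L[11]='p': occ=4, LF[11]=C('p')+4=1+4=5
L[12]='q': occ=6, LF[12]=C('q')+6=9+6=15
L[13]='q': occ=7, LF[13]=C('q')+7=9+7=16
L[14]='p': occ=5, LF[14]=C('p')+5=1+5=6
L[15]='p': occ=6, LF[15]=C('p')+6=1+6=7
L[16]='p': occ=7, LF[16]=C('p')+7=1+7=8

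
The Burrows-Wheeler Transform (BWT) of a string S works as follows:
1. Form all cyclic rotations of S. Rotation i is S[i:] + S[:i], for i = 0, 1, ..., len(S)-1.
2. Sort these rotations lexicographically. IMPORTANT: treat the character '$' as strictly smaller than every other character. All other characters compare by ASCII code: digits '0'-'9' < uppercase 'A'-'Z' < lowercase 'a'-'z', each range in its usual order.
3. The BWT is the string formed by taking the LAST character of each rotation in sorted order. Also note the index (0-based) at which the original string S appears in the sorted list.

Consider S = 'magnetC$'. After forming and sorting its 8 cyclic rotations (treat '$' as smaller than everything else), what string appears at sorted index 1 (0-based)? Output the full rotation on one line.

Answer: C$magnet

Derivation:
All 8 rotations (rotation i = S[i:]+S[:i]):
  rot[0] = magnetC$
  rot[1] = agnetC$m
  rot[2] = gnetC$ma
  rot[3] = netC$mag
  rot[4] = etC$magn
  rot[5] = tC$magne
  rot[6] = C$magnet
  rot[7] = $magnetC
Sorted (with $ < everything):
  sorted[0] = $magnetC
  sorted[1] = C$magnet
  sorted[2] = agnetC$m
  sorted[3] = etC$magn
  sorted[4] = gnetC$ma
  sorted[5] = magnetC$
  sorted[6] = netC$mag
  sorted[7] = tC$magne
sorted[1] = C$magnet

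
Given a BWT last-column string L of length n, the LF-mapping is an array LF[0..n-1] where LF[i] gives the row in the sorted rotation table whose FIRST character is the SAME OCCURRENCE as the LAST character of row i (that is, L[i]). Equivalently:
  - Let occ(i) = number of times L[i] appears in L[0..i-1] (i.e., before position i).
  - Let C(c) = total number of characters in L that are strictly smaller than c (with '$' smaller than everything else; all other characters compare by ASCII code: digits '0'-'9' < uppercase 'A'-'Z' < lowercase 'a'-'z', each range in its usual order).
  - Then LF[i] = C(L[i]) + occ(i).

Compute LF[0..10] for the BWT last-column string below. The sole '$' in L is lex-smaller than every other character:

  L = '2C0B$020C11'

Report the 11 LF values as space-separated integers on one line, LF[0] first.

Char counts: '$':1, '0':3, '1':2, '2':2, 'B':1, 'C':2
C (first-col start): C('$')=0, C('0')=1, C('1')=4, C('2')=6, C('B')=8, C('C')=9
L[0]='2': occ=0, LF[0]=C('2')+0=6+0=6
L[1]='C': occ=0, LF[1]=C('C')+0=9+0=9
L[2]='0': occ=0, LF[2]=C('0')+0=1+0=1
L[3]='B': occ=0, LF[3]=C('B')+0=8+0=8
L[4]='$': occ=0, LF[4]=C('$')+0=0+0=0
L[5]='0': occ=1, LF[5]=C('0')+1=1+1=2
L[6]='2': occ=1, LF[6]=C('2')+1=6+1=7
L[7]='0': occ=2, LF[7]=C('0')+2=1+2=3
L[8]='C': occ=1, LF[8]=C('C')+1=9+1=10
L[9]='1': occ=0, LF[9]=C('1')+0=4+0=4
L[10]='1': occ=1, LF[10]=C('1')+1=4+1=5

Answer: 6 9 1 8 0 2 7 3 10 4 5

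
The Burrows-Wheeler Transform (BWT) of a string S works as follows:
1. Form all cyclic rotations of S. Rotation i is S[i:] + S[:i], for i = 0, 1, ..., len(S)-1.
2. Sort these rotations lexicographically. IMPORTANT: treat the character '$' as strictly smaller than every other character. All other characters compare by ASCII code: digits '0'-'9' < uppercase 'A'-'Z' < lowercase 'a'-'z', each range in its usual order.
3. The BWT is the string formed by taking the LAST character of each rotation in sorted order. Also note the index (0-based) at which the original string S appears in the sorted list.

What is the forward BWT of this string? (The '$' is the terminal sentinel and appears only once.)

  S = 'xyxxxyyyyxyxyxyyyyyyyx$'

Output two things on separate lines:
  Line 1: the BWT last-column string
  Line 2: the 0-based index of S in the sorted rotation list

All 23 rotations (rotation i = S[i:]+S[:i]):
  rot[0] = xyxxxyyyyxyxyxyyyyyyyx$
  rot[1] = yxxxyyyyxyxyxyyyyyyyx$x
  rot[2] = xxxyyyyxyxyxyyyyyyyx$xy
  rot[3] = xxyyyyxyxyxyyyyyyyx$xyx
  rot[4] = xyyyyxyxyxyyyyyyyx$xyxx
  rot[5] = yyyyxyxyxyyyyyyyx$xyxxx
  rot[6] = yyyxyxyxyyyyyyyx$xyxxxy
  rot[7] = yyxyxyxyyyyyyyx$xyxxxyy
  rot[8] = yxyxyxyyyyyyyx$xyxxxyyy
  rot[9] = xyxyxyyyyyyyx$xyxxxyyyy
  rot[10] = yxyxyyyyyyyx$xyxxxyyyyx
  rot[11] = xyxyyyyyyyx$xyxxxyyyyxy
  rot[12] = yxyyyyyyyx$xyxxxyyyyxyx
  rot[13] = xyyyyyyyx$xyxxxyyyyxyxy
  rot[14] = yyyyyyyx$xyxxxyyyyxyxyx
  rot[15] = yyyyyyx$xyxxxyyyyxyxyxy
  rot[16] = yyyyyx$xyxxxyyyyxyxyxyy
  rot[17] = yyyyx$xyxxxyyyyxyxyxyyy
  rot[18] = yyyx$xyxxxyyyyxyxyxyyyy
  rot[19] = yyx$xyxxxyyyyxyxyxyyyyy
  rot[20] = yx$xyxxxyyyyxyxyxyyyyyy
  rot[21] = x$xyxxxyyyyxyxyxyyyyyyy
  rot[22] = $xyxxxyyyyxyxyxyyyyyyyx
Sorted (with $ < everything):
  sorted[0] = $xyxxxyyyyxyxyxyyyyyyyx  (last char: 'x')
  sorted[1] = x$xyxxxyyyyxyxyxyyyyyyy  (last char: 'y')
  sorted[2] = xxxyyyyxyxyxyyyyyyyx$xy  (last char: 'y')
  sorted[3] = xxyyyyxyxyxyyyyyyyx$xyx  (last char: 'x')
  sorted[4] = xyxxxyyyyxyxyxyyyyyyyx$  (last char: '$')
  sorted[5] = xyxyxyyyyyyyx$xyxxxyyyy  (last char: 'y')
  sorted[6] = xyxyyyyyyyx$xyxxxyyyyxy  (last char: 'y')
  sorted[7] = xyyyyxyxyxyyyyyyyx$xyxx  (last char: 'x')
  sorted[8] = xyyyyyyyx$xyxxxyyyyxyxy  (last char: 'y')
  sorted[9] = yx$xyxxxyyyyxyxyxyyyyyy  (last char: 'y')
  sorted[10] = yxxxyyyyxyxyxyyyyyyyx$x  (last char: 'x')
  sorted[11] = yxyxyxyyyyyyyx$xyxxxyyy  (last char: 'y')
  sorted[12] = yxyxyyyyyyyx$xyxxxyyyyx  (last char: 'x')
  sorted[13] = yxyyyyyyyx$xyxxxyyyyxyx  (last char: 'x')
  sorted[14] = yyx$xyxxxyyyyxyxyxyyyyy  (last char: 'y')
  sorted[15] = yyxyxyxyyyyyyyx$xyxxxyy  (last char: 'y')
  sorted[16] = yyyx$xyxxxyyyyxyxyxyyyy  (last char: 'y')
  sorted[17] = yyyxyxyxyyyyyyyx$xyxxxy  (last char: 'y')
  sorted[18] = yyyyx$xyxxxyyyyxyxyxyyy  (last char: 'y')
  sorted[19] = yyyyxyxyxyyyyyyyx$xyxxx  (last char: 'x')
  sorted[20] = yyyyyx$xyxxxyyyyxyxyxyy  (last char: 'y')
  sorted[21] = yyyyyyx$xyxxxyyyyxyxyxy  (last char: 'y')
  sorted[22] = yyyyyyyx$xyxxxyyyyxyxyx  (last char: 'x')
Last column: xyyx$yyxyyxyxxyyyyyxyyx
Original string S is at sorted index 4

Answer: xyyx$yyxyyxyxxyyyyyxyyx
4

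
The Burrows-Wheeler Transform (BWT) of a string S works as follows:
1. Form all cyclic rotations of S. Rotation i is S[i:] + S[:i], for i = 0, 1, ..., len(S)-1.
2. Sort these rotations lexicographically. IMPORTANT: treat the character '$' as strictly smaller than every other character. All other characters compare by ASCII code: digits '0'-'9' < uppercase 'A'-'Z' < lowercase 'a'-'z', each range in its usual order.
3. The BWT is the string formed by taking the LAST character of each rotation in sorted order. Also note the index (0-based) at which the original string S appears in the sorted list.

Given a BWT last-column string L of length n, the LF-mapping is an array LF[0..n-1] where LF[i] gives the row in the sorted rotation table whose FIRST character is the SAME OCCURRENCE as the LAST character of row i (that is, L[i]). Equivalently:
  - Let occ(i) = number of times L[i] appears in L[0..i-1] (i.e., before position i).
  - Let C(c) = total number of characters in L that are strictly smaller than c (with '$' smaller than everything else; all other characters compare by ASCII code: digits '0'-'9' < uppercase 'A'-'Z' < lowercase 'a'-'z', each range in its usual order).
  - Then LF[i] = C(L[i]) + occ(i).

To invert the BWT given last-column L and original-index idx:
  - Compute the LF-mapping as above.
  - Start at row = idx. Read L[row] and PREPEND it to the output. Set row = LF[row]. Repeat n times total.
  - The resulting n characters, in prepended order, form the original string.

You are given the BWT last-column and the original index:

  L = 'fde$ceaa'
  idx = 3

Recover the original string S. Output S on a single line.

LF mapping: 7 4 5 0 3 6 1 2
Walk LF starting at row 3, prepending L[row]:
  step 1: row=3, L[3]='$', prepend. Next row=LF[3]=0
  step 2: row=0, L[0]='f', prepend. Next row=LF[0]=7
  step 3: row=7, L[7]='a', prepend. Next row=LF[7]=2
  step 4: row=2, L[2]='e', prepend. Next row=LF[2]=5
  step 5: row=5, L[5]='e', prepend. Next row=LF[5]=6
  step 6: row=6, L[6]='a', prepend. Next row=LF[6]=1
  step 7: row=1, L[1]='d', prepend. Next row=LF[1]=4
  step 8: row=4, L[4]='c', prepend. Next row=LF[4]=3
Reversed output: cdaeeaf$

Answer: cdaeeaf$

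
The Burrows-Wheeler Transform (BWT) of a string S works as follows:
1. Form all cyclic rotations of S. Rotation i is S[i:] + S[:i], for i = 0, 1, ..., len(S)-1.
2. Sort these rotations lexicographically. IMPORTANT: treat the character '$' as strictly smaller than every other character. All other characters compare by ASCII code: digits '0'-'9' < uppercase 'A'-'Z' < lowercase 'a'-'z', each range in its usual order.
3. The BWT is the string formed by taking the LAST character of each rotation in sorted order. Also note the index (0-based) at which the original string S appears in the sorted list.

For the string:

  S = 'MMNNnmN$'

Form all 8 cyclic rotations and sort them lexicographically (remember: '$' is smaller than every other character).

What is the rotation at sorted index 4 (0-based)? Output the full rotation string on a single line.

Answer: NNnmN$MM

Derivation:
All 8 rotations (rotation i = S[i:]+S[:i]):
  rot[0] = MMNNnmN$
  rot[1] = MNNnmN$M
  rot[2] = NNnmN$MM
  rot[3] = NnmN$MMN
  rot[4] = nmN$MMNN
  rot[5] = mN$MMNNn
  rot[6] = N$MMNNnm
  rot[7] = $MMNNnmN
Sorted (with $ < everything):
  sorted[0] = $MMNNnmN
  sorted[1] = MMNNnmN$
  sorted[2] = MNNnmN$M
  sorted[3] = N$MMNNnm
  sorted[4] = NNnmN$MM
  sorted[5] = NnmN$MMN
  sorted[6] = mN$MMNNn
  sorted[7] = nmN$MMNN
sorted[4] = NNnmN$MM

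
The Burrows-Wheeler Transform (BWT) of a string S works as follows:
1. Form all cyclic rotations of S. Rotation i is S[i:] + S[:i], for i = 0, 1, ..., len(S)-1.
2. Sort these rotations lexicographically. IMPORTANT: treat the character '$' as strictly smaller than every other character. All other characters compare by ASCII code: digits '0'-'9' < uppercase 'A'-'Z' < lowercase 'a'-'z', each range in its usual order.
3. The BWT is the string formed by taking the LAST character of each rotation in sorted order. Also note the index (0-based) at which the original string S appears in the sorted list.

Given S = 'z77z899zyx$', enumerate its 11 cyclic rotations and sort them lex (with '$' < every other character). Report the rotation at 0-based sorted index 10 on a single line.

All 11 rotations (rotation i = S[i:]+S[:i]):
  rot[0] = z77z899zyx$
  rot[1] = 77z899zyx$z
  rot[2] = 7z899zyx$z7
  rot[3] = z899zyx$z77
  rot[4] = 899zyx$z77z
  rot[5] = 99zyx$z77z8
  rot[6] = 9zyx$z77z89
  rot[7] = zyx$z77z899
  rot[8] = yx$z77z899z
  rot[9] = x$z77z899zy
  rot[10] = $z77z899zyx
Sorted (with $ < everything):
  sorted[0] = $z77z899zyx
  sorted[1] = 77z899zyx$z
  sorted[2] = 7z899zyx$z7
  sorted[3] = 899zyx$z77z
  sorted[4] = 99zyx$z77z8
  sorted[5] = 9zyx$z77z89
  sorted[6] = x$z77z899zy
  sorted[7] = yx$z77z899z
  sorted[8] = z77z899zyx$
  sorted[9] = z899zyx$z77
  sorted[10] = zyx$z77z899
sorted[10] = zyx$z77z899

Answer: zyx$z77z899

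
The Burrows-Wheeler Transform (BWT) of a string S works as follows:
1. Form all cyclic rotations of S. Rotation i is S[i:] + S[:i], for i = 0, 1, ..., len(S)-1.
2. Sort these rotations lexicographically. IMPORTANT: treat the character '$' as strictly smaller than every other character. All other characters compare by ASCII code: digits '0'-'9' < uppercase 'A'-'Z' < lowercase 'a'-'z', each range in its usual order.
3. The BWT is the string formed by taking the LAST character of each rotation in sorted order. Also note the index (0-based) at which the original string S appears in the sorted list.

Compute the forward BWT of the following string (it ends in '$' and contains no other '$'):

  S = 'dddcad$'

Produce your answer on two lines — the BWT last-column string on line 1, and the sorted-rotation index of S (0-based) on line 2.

All 7 rotations (rotation i = S[i:]+S[:i]):
  rot[0] = dddcad$
  rot[1] = ddcad$d
  rot[2] = dcad$dd
  rot[3] = cad$ddd
  rot[4] = ad$dddc
  rot[5] = d$dddca
  rot[6] = $dddcad
Sorted (with $ < everything):
  sorted[0] = $dddcad  (last char: 'd')
  sorted[1] = ad$dddc  (last char: 'c')
  sorted[2] = cad$ddd  (last char: 'd')
  sorted[3] = d$dddca  (last char: 'a')
  sorted[4] = dcad$dd  (last char: 'd')
  sorted[5] = ddcad$d  (last char: 'd')
  sorted[6] = dddcad$  (last char: '$')
Last column: dcdadd$
Original string S is at sorted index 6

Answer: dcdadd$
6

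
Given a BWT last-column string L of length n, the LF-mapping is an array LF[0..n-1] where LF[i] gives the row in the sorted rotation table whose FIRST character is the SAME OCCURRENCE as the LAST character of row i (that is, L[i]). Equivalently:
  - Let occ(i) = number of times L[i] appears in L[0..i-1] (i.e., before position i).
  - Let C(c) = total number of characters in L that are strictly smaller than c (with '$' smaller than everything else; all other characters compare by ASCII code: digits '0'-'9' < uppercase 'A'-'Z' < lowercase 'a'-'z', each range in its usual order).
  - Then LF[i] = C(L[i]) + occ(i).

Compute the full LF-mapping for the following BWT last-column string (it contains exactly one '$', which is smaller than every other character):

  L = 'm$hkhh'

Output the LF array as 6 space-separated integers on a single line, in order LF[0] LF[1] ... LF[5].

Char counts: '$':1, 'h':3, 'k':1, 'm':1
C (first-col start): C('$')=0, C('h')=1, C('k')=4, C('m')=5
L[0]='m': occ=0, LF[0]=C('m')+0=5+0=5
L[1]='$': occ=0, LF[1]=C('$')+0=0+0=0
L[2]='h': occ=0, LF[2]=C('h')+0=1+0=1
L[3]='k': occ=0, LF[3]=C('k')+0=4+0=4
L[4]='h': occ=1, LF[4]=C('h')+1=1+1=2
L[5]='h': occ=2, LF[5]=C('h')+2=1+2=3

Answer: 5 0 1 4 2 3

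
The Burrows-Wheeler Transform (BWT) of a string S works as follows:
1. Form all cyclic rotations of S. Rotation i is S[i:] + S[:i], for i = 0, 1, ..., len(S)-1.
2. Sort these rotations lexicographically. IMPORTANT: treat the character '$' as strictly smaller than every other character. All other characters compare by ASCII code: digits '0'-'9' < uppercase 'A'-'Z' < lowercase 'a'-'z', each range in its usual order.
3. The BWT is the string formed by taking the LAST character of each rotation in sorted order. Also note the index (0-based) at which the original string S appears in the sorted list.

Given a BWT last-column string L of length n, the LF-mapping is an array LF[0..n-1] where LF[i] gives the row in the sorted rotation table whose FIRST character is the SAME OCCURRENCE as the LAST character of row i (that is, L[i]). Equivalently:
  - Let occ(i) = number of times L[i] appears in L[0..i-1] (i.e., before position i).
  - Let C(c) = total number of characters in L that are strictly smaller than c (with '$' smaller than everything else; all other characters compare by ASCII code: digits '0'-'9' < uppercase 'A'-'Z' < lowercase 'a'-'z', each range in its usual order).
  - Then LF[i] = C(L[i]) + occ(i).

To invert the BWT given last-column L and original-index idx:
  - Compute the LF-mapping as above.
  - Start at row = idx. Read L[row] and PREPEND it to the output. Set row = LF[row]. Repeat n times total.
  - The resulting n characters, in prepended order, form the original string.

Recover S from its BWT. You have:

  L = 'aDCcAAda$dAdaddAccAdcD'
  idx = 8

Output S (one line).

Answer: DddcdCAAdacAaDAAcdcda$

Derivation:
LF mapping: 9 7 6 12 1 2 16 10 0 17 3 18 11 19 20 4 13 14 5 21 15 8
Walk LF starting at row 8, prepending L[row]:
  step 1: row=8, L[8]='$', prepend. Next row=LF[8]=0
  step 2: row=0, L[0]='a', prepend. Next row=LF[0]=9
  step 3: row=9, L[9]='d', prepend. Next row=LF[9]=17
  step 4: row=17, L[17]='c', prepend. Next row=LF[17]=14
  step 5: row=14, L[14]='d', prepend. Next row=LF[14]=20
  step 6: row=20, L[20]='c', prepend. Next row=LF[20]=15
  step 7: row=15, L[15]='A', prepend. Next row=LF[15]=4
  step 8: row=4, L[4]='A', prepend. Next row=LF[4]=1
  step 9: row=1, L[1]='D', prepend. Next row=LF[1]=7
  step 10: row=7, L[7]='a', prepend. Next row=LF[7]=10
  step 11: row=10, L[10]='A', prepend. Next row=LF[10]=3
  step 12: row=3, L[3]='c', prepend. Next row=LF[3]=12
  step 13: row=12, L[12]='a', prepend. Next row=LF[12]=11
  step 14: row=11, L[11]='d', prepend. Next row=LF[11]=18
  step 15: row=18, L[18]='A', prepend. Next row=LF[18]=5
  step 16: row=5, L[5]='A', prepend. Next row=LF[5]=2
  step 17: row=2, L[2]='C', prepend. Next row=LF[2]=6
  step 18: row=6, L[6]='d', prepend. Next row=LF[6]=16
  step 19: row=16, L[16]='c', prepend. Next row=LF[16]=13
  step 20: row=13, L[13]='d', prepend. Next row=LF[13]=19
  step 21: row=19, L[19]='d', prepend. Next row=LF[19]=21
  step 22: row=21, L[21]='D', prepend. Next row=LF[21]=8
Reversed output: DddcdCAAdacAaDAAcdcda$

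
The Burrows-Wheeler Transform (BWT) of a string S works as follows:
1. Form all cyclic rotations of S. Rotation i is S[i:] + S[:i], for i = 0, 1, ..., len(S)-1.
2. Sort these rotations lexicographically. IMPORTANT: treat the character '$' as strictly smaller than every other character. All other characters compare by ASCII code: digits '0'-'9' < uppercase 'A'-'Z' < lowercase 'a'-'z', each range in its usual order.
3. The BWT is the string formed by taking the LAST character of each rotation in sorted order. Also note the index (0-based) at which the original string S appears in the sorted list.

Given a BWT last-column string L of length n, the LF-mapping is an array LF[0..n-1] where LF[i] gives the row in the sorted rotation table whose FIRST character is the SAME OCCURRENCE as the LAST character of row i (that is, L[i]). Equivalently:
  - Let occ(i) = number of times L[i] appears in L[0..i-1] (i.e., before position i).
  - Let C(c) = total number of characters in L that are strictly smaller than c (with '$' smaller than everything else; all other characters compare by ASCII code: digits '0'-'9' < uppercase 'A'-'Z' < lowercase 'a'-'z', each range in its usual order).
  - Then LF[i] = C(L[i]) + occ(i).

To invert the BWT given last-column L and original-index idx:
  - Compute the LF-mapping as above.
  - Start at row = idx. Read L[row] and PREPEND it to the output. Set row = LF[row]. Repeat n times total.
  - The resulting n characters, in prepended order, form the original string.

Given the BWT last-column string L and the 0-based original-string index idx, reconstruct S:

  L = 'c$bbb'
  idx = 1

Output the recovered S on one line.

LF mapping: 4 0 1 2 3
Walk LF starting at row 1, prepending L[row]:
  step 1: row=1, L[1]='$', prepend. Next row=LF[1]=0
  step 2: row=0, L[0]='c', prepend. Next row=LF[0]=4
  step 3: row=4, L[4]='b', prepend. Next row=LF[4]=3
  step 4: row=3, L[3]='b', prepend. Next row=LF[3]=2
  step 5: row=2, L[2]='b', prepend. Next row=LF[2]=1
Reversed output: bbbc$

Answer: bbbc$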